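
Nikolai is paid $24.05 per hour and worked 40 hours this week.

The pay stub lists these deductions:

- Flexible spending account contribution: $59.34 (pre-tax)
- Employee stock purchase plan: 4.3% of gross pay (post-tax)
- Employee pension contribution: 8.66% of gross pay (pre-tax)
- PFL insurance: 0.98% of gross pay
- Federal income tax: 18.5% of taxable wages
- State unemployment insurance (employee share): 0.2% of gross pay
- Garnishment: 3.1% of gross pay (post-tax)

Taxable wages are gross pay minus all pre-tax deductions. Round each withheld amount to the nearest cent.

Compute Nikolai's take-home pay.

Gross pay: 40 × $24.05 = $962.00
Employee pension contribution: $962.00 × 0.0866 = $83.31
Flexible spending account contribution: $59.34
Pre-tax total = $83.31 + $59.34 = $142.65
Taxable wages = $962.00 − $142.65 = $819.35
Federal income tax: $819.35 × 0.185 = $151.58
PFL insurance: $962.00 × 0.0098 = $9.43
State unemployment insurance (employee share): $962.00 × 0.002 = $1.92
Employee stock purchase plan: $962.00 × 0.043 = $41.37
Garnishment: $962.00 × 0.031 = $29.82
Total deductions = $83.31 + $59.34 + $151.58 + $9.43 + $1.92 + $41.37 + $29.82 = $376.77
Net pay = $962.00 − $376.77 = $585.23

$585.23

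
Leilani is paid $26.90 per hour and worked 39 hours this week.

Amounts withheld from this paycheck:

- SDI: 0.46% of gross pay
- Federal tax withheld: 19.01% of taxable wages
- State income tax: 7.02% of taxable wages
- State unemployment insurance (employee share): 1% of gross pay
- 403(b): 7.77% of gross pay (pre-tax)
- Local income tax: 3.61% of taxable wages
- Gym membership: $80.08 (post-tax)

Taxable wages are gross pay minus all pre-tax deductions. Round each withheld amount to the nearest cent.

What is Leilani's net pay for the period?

$585.39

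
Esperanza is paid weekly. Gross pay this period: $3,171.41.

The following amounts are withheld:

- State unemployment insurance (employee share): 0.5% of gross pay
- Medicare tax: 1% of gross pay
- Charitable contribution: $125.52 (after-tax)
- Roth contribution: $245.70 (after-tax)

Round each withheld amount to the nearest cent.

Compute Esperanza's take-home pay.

$2,752.62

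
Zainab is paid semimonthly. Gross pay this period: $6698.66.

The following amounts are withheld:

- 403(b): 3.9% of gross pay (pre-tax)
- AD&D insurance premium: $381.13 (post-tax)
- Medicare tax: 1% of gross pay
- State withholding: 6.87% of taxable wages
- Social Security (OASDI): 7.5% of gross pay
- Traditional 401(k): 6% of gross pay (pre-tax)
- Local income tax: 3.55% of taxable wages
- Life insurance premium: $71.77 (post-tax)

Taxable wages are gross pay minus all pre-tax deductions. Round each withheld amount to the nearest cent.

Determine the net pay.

Traditional 401(k): $6698.66 × 0.06 = $401.92
403(b): $6698.66 × 0.039 = $261.25
Pre-tax total = $401.92 + $261.25 = $663.17
Taxable wages = $6698.66 − $663.17 = $6035.49
Local income tax: $6035.49 × 0.0355 = $214.26
State withholding: $6035.49 × 0.0687 = $414.64
Medicare tax: $6698.66 × 0.01 = $66.99
Social Security (OASDI): $6698.66 × 0.075 = $502.40
AD&D insurance premium: $381.13
Life insurance premium: $71.77
Total deductions = $401.92 + $261.25 + $214.26 + $414.64 + $66.99 + $502.40 + $381.13 + $71.77 = $2314.36
Net pay = $6698.66 − $2314.36 = $4384.30

$4384.30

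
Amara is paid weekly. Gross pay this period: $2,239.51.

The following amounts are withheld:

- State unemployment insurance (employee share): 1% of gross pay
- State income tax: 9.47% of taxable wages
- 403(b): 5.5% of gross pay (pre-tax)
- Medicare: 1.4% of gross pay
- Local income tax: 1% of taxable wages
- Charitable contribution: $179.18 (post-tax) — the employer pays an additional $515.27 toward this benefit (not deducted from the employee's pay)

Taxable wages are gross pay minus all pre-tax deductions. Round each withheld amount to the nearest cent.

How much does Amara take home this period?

$1,661.83

403(b): $2,239.51 × 0.055 = $123.17
Taxable wages = $2,239.51 − $123.17 = $2,116.34
Local income tax: $2,116.34 × 0.01 = $21.16
State income tax: $2,116.34 × 0.0947 = $200.42
Medicare: $2,239.51 × 0.014 = $31.35
State unemployment insurance (employee share): $2,239.51 × 0.01 = $22.40
Charitable contribution: $179.18
(Employer's $515.27 toward charitable contribution is not withheld from the employee.)
Total deductions = $123.17 + $21.16 + $200.42 + $31.35 + $22.40 + $179.18 = $577.68
Net pay = $2,239.51 − $577.68 = $1,661.83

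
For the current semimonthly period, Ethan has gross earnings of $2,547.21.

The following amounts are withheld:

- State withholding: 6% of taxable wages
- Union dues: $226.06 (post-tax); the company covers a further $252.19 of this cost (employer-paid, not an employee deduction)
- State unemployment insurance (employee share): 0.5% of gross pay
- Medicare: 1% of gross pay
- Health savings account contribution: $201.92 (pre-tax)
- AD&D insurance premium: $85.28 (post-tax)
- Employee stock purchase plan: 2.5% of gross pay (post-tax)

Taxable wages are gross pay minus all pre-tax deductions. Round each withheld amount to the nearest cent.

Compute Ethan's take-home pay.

$1,791.34

Health savings account contribution: $201.92
Taxable wages = $2,547.21 − $201.92 = $2,345.29
State withholding: $2,345.29 × 0.06 = $140.72
Medicare: $2,547.21 × 0.01 = $25.47
State unemployment insurance (employee share): $2,547.21 × 0.005 = $12.74
Union dues: $226.06
AD&D insurance premium: $85.28
Employee stock purchase plan: $2,547.21 × 0.025 = $63.68
(Employer's $252.19 toward union dues is not withheld from the employee.)
Total deductions = $201.92 + $140.72 + $25.47 + $12.74 + $226.06 + $85.28 + $63.68 = $755.87
Net pay = $2,547.21 − $755.87 = $1,791.34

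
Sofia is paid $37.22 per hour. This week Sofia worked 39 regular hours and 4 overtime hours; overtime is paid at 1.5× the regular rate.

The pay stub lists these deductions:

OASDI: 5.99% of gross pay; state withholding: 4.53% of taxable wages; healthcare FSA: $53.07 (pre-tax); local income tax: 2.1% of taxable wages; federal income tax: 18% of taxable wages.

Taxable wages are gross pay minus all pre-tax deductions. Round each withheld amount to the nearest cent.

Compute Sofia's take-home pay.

$1,122.04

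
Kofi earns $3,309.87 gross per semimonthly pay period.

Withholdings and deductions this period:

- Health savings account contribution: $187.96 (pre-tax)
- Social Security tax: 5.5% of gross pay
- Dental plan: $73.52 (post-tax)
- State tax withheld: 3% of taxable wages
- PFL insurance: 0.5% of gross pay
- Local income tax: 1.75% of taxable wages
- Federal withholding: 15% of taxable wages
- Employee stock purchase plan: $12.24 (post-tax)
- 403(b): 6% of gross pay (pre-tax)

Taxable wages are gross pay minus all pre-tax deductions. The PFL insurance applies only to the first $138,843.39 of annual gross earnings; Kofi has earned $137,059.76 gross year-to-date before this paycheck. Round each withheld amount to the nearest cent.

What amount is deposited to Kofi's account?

403(b): $3,309.87 × 0.06 = $198.59
Health savings account contribution: $187.96
Pre-tax total = $198.59 + $187.96 = $386.55
Taxable wages = $3,309.87 − $386.55 = $2,923.32
Federal withholding: $2,923.32 × 0.15 = $438.50
State tax withheld: $2,923.32 × 0.03 = $87.70
Local income tax: $2,923.32 × 0.0175 = $51.16
PFL insurance: only $138,843.39 − $137,059.76 = $1,783.63 of this check is subject → $1,783.63 × 0.005 = $8.92
Social Security tax: $3,309.87 × 0.055 = $182.04
Employee stock purchase plan: $12.24
Dental plan: $73.52
Total deductions = $198.59 + $187.96 + $438.50 + $87.70 + $51.16 + $8.92 + $182.04 + $12.24 + $73.52 = $1,240.63
Net pay = $3,309.87 − $1,240.63 = $2,069.24

$2,069.24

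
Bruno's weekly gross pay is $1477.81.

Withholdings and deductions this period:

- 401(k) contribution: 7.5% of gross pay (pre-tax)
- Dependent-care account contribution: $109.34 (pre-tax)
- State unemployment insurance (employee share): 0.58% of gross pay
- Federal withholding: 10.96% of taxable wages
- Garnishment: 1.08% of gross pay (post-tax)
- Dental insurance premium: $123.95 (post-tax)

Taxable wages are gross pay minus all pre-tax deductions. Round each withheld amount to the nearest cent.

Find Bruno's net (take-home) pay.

$971.31

Dependent-care account contribution: $109.34
401(k) contribution: $1477.81 × 0.075 = $110.84
Pre-tax total = $109.34 + $110.84 = $220.18
Taxable wages = $1477.81 − $220.18 = $1257.63
Federal withholding: $1257.63 × 0.1096 = $137.84
State unemployment insurance (employee share): $1477.81 × 0.0058 = $8.57
Garnishment: $1477.81 × 0.0108 = $15.96
Dental insurance premium: $123.95
Total deductions = $109.34 + $110.84 + $137.84 + $8.57 + $15.96 + $123.95 = $506.50
Net pay = $1477.81 − $506.50 = $971.31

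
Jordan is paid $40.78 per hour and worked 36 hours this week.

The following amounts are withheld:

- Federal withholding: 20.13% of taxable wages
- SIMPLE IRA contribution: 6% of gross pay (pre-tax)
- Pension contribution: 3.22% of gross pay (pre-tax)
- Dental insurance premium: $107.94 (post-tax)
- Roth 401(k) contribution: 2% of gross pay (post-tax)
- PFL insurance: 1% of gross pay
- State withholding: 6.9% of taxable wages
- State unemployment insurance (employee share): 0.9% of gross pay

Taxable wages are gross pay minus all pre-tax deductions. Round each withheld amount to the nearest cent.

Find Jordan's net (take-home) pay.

Gross pay: 36 × $40.78 = $1,468.08
SIMPLE IRA contribution: $1,468.08 × 0.06 = $88.08
Pension contribution: $1,468.08 × 0.0322 = $47.27
Pre-tax total = $88.08 + $47.27 = $135.35
Taxable wages = $1,468.08 − $135.35 = $1,332.73
Federal withholding: $1,332.73 × 0.2013 = $268.28
State withholding: $1,332.73 × 0.069 = $91.96
PFL insurance: $1,468.08 × 0.01 = $14.68
State unemployment insurance (employee share): $1,468.08 × 0.009 = $13.21
Roth 401(k) contribution: $1,468.08 × 0.02 = $29.36
Dental insurance premium: $107.94
Total deductions = $88.08 + $47.27 + $268.28 + $91.96 + $14.68 + $13.21 + $29.36 + $107.94 = $660.78
Net pay = $1,468.08 − $660.78 = $807.30

$807.30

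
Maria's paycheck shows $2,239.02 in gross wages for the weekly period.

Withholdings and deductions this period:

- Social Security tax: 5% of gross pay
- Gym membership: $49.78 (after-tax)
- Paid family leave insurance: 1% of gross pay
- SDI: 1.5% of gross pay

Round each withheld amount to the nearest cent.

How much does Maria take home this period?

$2,021.31

Paid family leave insurance: $2,239.02 × 0.01 = $22.39
Social Security tax: $2,239.02 × 0.05 = $111.95
SDI: $2,239.02 × 0.015 = $33.59
Gym membership: $49.78
Total deductions = $22.39 + $111.95 + $33.59 + $49.78 = $217.71
Net pay = $2,239.02 − $217.71 = $2,021.31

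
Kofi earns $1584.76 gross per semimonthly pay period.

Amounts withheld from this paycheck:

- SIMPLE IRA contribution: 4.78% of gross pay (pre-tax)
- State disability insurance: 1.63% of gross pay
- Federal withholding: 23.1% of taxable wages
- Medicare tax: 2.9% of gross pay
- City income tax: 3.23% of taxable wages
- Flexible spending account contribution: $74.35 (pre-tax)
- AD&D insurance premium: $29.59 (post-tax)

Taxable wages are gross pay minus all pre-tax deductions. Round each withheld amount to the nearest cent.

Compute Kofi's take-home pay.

SIMPLE IRA contribution: $1584.76 × 0.0478 = $75.75
Flexible spending account contribution: $74.35
Pre-tax total = $75.75 + $74.35 = $150.10
Taxable wages = $1584.76 − $150.10 = $1434.66
City income tax: $1434.66 × 0.0323 = $46.34
Federal withholding: $1434.66 × 0.231 = $331.41
State disability insurance: $1584.76 × 0.0163 = $25.83
Medicare tax: $1584.76 × 0.029 = $45.96
AD&D insurance premium: $29.59
Total deductions = $75.75 + $74.35 + $46.34 + $331.41 + $25.83 + $45.96 + $29.59 = $629.23
Net pay = $1584.76 − $629.23 = $955.53

$955.53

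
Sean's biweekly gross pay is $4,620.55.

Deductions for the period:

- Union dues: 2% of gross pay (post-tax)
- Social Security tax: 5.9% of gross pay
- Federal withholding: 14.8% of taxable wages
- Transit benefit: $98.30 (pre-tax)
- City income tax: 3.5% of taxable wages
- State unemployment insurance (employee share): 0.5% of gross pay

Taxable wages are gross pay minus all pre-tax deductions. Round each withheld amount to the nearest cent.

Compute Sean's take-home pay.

$3,306.56

Transit benefit: $98.30
Taxable wages = $4,620.55 − $98.30 = $4,522.25
Federal withholding: $4,522.25 × 0.148 = $669.29
City income tax: $4,522.25 × 0.035 = $158.28
State unemployment insurance (employee share): $4,620.55 × 0.005 = $23.10
Social Security tax: $4,620.55 × 0.059 = $272.61
Union dues: $4,620.55 × 0.02 = $92.41
Total deductions = $98.30 + $669.29 + $158.28 + $23.10 + $272.61 + $92.41 = $1,313.99
Net pay = $4,620.55 − $1,313.99 = $3,306.56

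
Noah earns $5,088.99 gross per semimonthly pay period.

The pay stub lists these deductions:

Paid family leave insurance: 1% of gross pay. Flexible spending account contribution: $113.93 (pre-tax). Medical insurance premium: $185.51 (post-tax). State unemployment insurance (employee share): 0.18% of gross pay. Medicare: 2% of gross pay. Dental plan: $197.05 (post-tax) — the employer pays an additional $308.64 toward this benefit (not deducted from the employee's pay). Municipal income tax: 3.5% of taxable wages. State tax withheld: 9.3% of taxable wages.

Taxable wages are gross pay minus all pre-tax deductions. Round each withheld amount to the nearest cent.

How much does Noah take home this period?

Flexible spending account contribution: $113.93
Taxable wages = $5,088.99 − $113.93 = $4,975.06
State tax withheld: $4,975.06 × 0.093 = $462.68
Municipal income tax: $4,975.06 × 0.035 = $174.13
Medicare: $5,088.99 × 0.02 = $101.78
Paid family leave insurance: $5,088.99 × 0.01 = $50.89
State unemployment insurance (employee share): $5,088.99 × 0.0018 = $9.16
Dental plan: $197.05
Medical insurance premium: $185.51
(Employer's $308.64 toward dental plan is not withheld from the employee.)
Total deductions = $113.93 + $462.68 + $174.13 + $101.78 + $50.89 + $9.16 + $197.05 + $185.51 = $1,295.13
Net pay = $5,088.99 − $1,295.13 = $3,793.86

$3,793.86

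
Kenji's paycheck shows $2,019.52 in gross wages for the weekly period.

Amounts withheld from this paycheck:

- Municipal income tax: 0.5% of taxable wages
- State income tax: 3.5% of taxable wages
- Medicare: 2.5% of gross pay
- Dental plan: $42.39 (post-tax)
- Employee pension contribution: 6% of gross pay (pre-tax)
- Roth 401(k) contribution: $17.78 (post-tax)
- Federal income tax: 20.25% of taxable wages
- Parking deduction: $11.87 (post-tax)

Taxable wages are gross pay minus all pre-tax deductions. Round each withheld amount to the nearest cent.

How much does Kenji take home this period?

Employee pension contribution: $2,019.52 × 0.06 = $121.17
Taxable wages = $2,019.52 − $121.17 = $1,898.35
Federal income tax: $1,898.35 × 0.2025 = $384.42
State income tax: $1,898.35 × 0.035 = $66.44
Municipal income tax: $1,898.35 × 0.005 = $9.49
Medicare: $2,019.52 × 0.025 = $50.49
Dental plan: $42.39
Roth 401(k) contribution: $17.78
Parking deduction: $11.87
Total deductions = $121.17 + $384.42 + $66.44 + $9.49 + $50.49 + $42.39 + $17.78 + $11.87 = $704.05
Net pay = $2,019.52 − $704.05 = $1,315.47

$1,315.47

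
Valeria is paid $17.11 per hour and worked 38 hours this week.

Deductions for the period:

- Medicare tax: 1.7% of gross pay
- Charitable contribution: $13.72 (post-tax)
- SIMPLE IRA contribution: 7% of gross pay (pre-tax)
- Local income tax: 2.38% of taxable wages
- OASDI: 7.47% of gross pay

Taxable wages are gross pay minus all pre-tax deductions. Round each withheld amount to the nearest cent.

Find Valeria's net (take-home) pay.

$516.94

Gross pay: 38 × $17.11 = $650.18
SIMPLE IRA contribution: $650.18 × 0.07 = $45.51
Taxable wages = $650.18 − $45.51 = $604.67
Local income tax: $604.67 × 0.0238 = $14.39
Medicare tax: $650.18 × 0.017 = $11.05
OASDI: $650.18 × 0.0747 = $48.57
Charitable contribution: $13.72
Total deductions = $45.51 + $14.39 + $11.05 + $48.57 + $13.72 = $133.24
Net pay = $650.18 − $133.24 = $516.94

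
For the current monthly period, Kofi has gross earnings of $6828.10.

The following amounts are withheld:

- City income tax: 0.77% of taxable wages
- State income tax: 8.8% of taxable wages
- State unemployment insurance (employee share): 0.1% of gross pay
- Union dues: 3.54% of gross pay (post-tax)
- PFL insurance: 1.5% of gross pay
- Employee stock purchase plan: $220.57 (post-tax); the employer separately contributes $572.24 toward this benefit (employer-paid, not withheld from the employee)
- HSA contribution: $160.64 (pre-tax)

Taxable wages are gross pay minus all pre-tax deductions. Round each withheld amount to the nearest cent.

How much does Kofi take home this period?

HSA contribution: $160.64
Taxable wages = $6828.10 − $160.64 = $6667.46
City income tax: $6667.46 × 0.0077 = $51.34
State income tax: $6667.46 × 0.088 = $586.74
State unemployment insurance (employee share): $6828.10 × 0.001 = $6.83
PFL insurance: $6828.10 × 0.015 = $102.42
Employee stock purchase plan: $220.57
Union dues: $6828.10 × 0.0354 = $241.71
(Employer's $572.24 toward employee stock purchase plan is not withheld from the employee.)
Total deductions = $160.64 + $51.34 + $586.74 + $6.83 + $102.42 + $220.57 + $241.71 = $1370.25
Net pay = $6828.10 − $1370.25 = $5457.85

$5457.85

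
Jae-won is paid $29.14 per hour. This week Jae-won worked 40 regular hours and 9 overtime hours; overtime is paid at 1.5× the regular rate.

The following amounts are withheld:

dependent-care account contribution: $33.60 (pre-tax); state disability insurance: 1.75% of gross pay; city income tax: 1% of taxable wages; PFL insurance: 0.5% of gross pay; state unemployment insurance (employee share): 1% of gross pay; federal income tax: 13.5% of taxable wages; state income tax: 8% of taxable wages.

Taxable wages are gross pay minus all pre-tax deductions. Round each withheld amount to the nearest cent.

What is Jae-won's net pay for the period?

$1,131.52

Regular pay: 40 × $29.14 = $1,165.60
Overtime pay: 9 × $29.14 × 1.5 = $393.39
Gross pay = $1,165.60 + $393.39 = $1,558.99
Dependent-care account contribution: $33.60
Taxable wages = $1,558.99 − $33.60 = $1,525.39
City income tax: $1,525.39 × 0.01 = $15.25
State income tax: $1,525.39 × 0.08 = $122.03
Federal income tax: $1,525.39 × 0.135 = $205.93
State disability insurance: $1,558.99 × 0.0175 = $27.28
PFL insurance: $1,558.99 × 0.005 = $7.79
State unemployment insurance (employee share): $1,558.99 × 0.01 = $15.59
Total deductions = $33.60 + $15.25 + $122.03 + $205.93 + $27.28 + $7.79 + $15.59 = $427.47
Net pay = $1,558.99 − $427.47 = $1,131.52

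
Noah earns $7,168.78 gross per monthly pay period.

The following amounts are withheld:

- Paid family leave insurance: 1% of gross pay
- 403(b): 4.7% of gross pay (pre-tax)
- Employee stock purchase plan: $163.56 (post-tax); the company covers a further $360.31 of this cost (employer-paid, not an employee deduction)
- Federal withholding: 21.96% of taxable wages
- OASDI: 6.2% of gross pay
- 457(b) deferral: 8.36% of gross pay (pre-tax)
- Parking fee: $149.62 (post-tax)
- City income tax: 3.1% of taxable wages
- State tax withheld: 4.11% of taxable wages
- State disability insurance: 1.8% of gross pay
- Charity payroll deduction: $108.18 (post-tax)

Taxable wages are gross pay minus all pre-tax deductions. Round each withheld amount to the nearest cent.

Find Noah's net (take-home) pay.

403(b): $7,168.78 × 0.047 = $336.93
457(b) deferral: $7,168.78 × 0.0836 = $599.31
Pre-tax total = $336.93 + $599.31 = $936.24
Taxable wages = $7,168.78 − $936.24 = $6,232.54
City income tax: $6,232.54 × 0.031 = $193.21
State tax withheld: $6,232.54 × 0.0411 = $256.16
Federal withholding: $6,232.54 × 0.2196 = $1,368.67
OASDI: $7,168.78 × 0.062 = $444.46
Paid family leave insurance: $7,168.78 × 0.01 = $71.69
State disability insurance: $7,168.78 × 0.018 = $129.04
Charity payroll deduction: $108.18
Parking fee: $149.62
Employee stock purchase plan: $163.56
(Employer's $360.31 toward employee stock purchase plan is not withheld from the employee.)
Total deductions = $336.93 + $599.31 + $193.21 + $256.16 + $1,368.67 + $444.46 + $71.69 + $129.04 + $108.18 + $149.62 + $163.56 = $3,820.83
Net pay = $7,168.78 − $3,820.83 = $3,347.95

$3,347.95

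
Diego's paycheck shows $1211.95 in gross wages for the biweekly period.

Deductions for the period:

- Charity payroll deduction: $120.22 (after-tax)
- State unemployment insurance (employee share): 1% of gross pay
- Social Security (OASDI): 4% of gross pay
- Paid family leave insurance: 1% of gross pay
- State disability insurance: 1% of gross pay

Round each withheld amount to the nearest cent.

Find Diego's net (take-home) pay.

$1006.89

State disability insurance: $1211.95 × 0.01 = $12.12
Social Security (OASDI): $1211.95 × 0.04 = $48.48
Paid family leave insurance: $1211.95 × 0.01 = $12.12
State unemployment insurance (employee share): $1211.95 × 0.01 = $12.12
Charity payroll deduction: $120.22
Total deductions = $12.12 + $48.48 + $12.12 + $12.12 + $120.22 = $205.06
Net pay = $1211.95 − $205.06 = $1006.89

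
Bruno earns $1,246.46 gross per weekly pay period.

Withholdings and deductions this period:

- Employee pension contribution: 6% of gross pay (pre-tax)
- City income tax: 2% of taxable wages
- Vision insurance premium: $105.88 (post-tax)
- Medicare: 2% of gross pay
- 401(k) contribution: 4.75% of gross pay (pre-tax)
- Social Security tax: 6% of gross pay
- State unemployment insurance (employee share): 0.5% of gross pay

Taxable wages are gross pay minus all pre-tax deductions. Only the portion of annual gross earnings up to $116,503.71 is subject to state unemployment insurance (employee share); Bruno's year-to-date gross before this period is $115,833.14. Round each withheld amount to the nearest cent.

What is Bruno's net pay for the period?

401(k) contribution: $1,246.46 × 0.0475 = $59.21
Employee pension contribution: $1,246.46 × 0.06 = $74.79
Pre-tax total = $59.21 + $74.79 = $134.00
Taxable wages = $1,246.46 − $134.00 = $1,112.46
City income tax: $1,112.46 × 0.02 = $22.25
State unemployment insurance (employee share): only $116,503.71 − $115,833.14 = $670.57 of this check is subject → $670.57 × 0.005 = $3.35
Medicare: $1,246.46 × 0.02 = $24.93
Social Security tax: $1,246.46 × 0.06 = $74.79
Vision insurance premium: $105.88
Total deductions = $59.21 + $74.79 + $22.25 + $3.35 + $24.93 + $74.79 + $105.88 = $365.20
Net pay = $1,246.46 − $365.20 = $881.26

$881.26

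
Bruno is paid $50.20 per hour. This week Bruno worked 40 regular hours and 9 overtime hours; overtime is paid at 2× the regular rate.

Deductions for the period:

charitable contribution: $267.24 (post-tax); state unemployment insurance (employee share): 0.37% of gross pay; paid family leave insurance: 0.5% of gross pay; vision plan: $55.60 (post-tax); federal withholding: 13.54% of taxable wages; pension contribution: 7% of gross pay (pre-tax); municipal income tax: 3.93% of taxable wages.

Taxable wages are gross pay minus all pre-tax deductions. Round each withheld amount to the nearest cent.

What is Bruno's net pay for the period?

$1886.57

Regular pay: 40 × $50.20 = $2008.00
Overtime pay: 9 × $50.20 × 2 = $903.60
Gross pay = $2008.00 + $903.60 = $2911.60
Pension contribution: $2911.60 × 0.07 = $203.81
Taxable wages = $2911.60 − $203.81 = $2707.79
Federal withholding: $2707.79 × 0.1354 = $366.63
Municipal income tax: $2707.79 × 0.0393 = $106.42
Paid family leave insurance: $2911.60 × 0.005 = $14.56
State unemployment insurance (employee share): $2911.60 × 0.0037 = $10.77
Charitable contribution: $267.24
Vision plan: $55.60
Total deductions = $203.81 + $366.63 + $106.42 + $14.56 + $10.77 + $267.24 + $55.60 = $1025.03
Net pay = $2911.60 − $1025.03 = $1886.57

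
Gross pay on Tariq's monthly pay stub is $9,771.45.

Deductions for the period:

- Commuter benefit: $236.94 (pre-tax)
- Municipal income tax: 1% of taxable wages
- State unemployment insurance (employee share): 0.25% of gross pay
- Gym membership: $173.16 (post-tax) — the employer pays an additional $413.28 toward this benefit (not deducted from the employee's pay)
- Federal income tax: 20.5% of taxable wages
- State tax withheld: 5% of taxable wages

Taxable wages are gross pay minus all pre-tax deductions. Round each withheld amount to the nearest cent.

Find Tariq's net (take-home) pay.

Commuter benefit: $236.94
Taxable wages = $9,771.45 − $236.94 = $9,534.51
Federal income tax: $9,534.51 × 0.205 = $1,954.57
State tax withheld: $9,534.51 × 0.05 = $476.73
Municipal income tax: $9,534.51 × 0.01 = $95.35
State unemployment insurance (employee share): $9,771.45 × 0.0025 = $24.43
Gym membership: $173.16
(Employer's $413.28 toward gym membership is not withheld from the employee.)
Total deductions = $236.94 + $1,954.57 + $476.73 + $95.35 + $24.43 + $173.16 = $2,961.18
Net pay = $9,771.45 − $2,961.18 = $6,810.27

$6,810.27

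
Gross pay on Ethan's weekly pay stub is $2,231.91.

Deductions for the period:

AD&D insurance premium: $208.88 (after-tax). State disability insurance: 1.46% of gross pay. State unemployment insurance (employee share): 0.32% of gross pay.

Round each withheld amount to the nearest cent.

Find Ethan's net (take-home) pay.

State disability insurance: $2,231.91 × 0.0146 = $32.59
State unemployment insurance (employee share): $2,231.91 × 0.0032 = $7.14
AD&D insurance premium: $208.88
Total deductions = $32.59 + $7.14 + $208.88 = $248.61
Net pay = $2,231.91 − $248.61 = $1,983.30

$1,983.30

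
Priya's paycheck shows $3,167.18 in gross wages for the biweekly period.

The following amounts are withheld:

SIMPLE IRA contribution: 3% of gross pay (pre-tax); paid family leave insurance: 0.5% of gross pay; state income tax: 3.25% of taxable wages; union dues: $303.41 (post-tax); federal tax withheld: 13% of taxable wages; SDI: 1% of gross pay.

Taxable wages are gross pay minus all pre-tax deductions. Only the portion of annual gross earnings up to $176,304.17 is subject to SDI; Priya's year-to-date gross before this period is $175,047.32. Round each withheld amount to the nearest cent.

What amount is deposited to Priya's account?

SIMPLE IRA contribution: $3,167.18 × 0.03 = $95.02
Taxable wages = $3,167.18 − $95.02 = $3,072.16
Federal tax withheld: $3,072.16 × 0.13 = $399.38
State income tax: $3,072.16 × 0.0325 = $99.85
Paid family leave insurance: $3,167.18 × 0.005 = $15.84
SDI: only $176,304.17 − $175,047.32 = $1,256.85 of this check is subject → $1,256.85 × 0.01 = $12.57
Union dues: $303.41
Total deductions = $95.02 + $399.38 + $99.85 + $15.84 + $12.57 + $303.41 = $926.07
Net pay = $3,167.18 − $926.07 = $2,241.11

$2,241.11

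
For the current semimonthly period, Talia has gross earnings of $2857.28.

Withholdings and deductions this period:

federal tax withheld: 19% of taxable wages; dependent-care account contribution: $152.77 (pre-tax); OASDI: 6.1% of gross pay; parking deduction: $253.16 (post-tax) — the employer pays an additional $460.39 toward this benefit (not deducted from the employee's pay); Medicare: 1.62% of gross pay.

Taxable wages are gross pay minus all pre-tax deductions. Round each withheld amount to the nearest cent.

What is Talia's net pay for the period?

Dependent-care account contribution: $152.77
Taxable wages = $2857.28 − $152.77 = $2704.51
Federal tax withheld: $2704.51 × 0.19 = $513.86
OASDI: $2857.28 × 0.061 = $174.29
Medicare: $2857.28 × 0.0162 = $46.29
Parking deduction: $253.16
(Employer's $460.39 toward parking deduction is not withheld from the employee.)
Total deductions = $152.77 + $513.86 + $174.29 + $46.29 + $253.16 = $1140.37
Net pay = $2857.28 − $1140.37 = $1716.91

$1716.91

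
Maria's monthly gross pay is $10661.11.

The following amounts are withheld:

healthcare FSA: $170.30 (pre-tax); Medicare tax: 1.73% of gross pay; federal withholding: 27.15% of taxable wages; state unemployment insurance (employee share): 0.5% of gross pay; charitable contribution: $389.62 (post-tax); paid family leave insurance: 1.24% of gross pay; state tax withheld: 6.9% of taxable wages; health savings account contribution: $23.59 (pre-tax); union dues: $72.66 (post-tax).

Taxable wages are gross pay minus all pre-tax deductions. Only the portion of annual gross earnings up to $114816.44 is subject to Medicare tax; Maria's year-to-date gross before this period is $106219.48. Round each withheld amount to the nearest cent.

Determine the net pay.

$6106.61

Health savings account contribution: $23.59
Healthcare FSA: $170.30
Pre-tax total = $23.59 + $170.30 = $193.89
Taxable wages = $10661.11 − $193.89 = $10467.22
Federal withholding: $10467.22 × 0.2715 = $2841.85
State tax withheld: $10467.22 × 0.069 = $722.24
Paid family leave insurance: $10661.11 × 0.0124 = $132.20
State unemployment insurance (employee share): $10661.11 × 0.005 = $53.31
Medicare tax: only $114816.44 − $106219.48 = $8596.96 of this check is subject → $8596.96 × 0.0173 = $148.73
Union dues: $72.66
Charitable contribution: $389.62
Total deductions = $23.59 + $170.30 + $2841.85 + $722.24 + $132.20 + $53.31 + $148.73 + $72.66 + $389.62 = $4554.50
Net pay = $10661.11 − $4554.50 = $6106.61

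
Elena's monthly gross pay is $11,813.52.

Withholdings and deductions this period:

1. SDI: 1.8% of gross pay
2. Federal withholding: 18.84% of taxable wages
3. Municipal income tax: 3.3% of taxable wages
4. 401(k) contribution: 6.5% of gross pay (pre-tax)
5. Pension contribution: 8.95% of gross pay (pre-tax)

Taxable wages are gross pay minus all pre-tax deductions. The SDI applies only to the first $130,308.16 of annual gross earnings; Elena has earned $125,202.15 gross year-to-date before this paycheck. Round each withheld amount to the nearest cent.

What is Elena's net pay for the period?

$7,685.01

Pension contribution: $11,813.52 × 0.0895 = $1,057.31
401(k) contribution: $11,813.52 × 0.065 = $767.88
Pre-tax total = $1,057.31 + $767.88 = $1,825.19
Taxable wages = $11,813.52 − $1,825.19 = $9,988.33
Federal withholding: $9,988.33 × 0.1884 = $1,881.80
Municipal income tax: $9,988.33 × 0.033 = $329.61
SDI: only $130,308.16 − $125,202.15 = $5,106.01 of this check is subject → $5,106.01 × 0.018 = $91.91
Total deductions = $1,057.31 + $767.88 + $1,881.80 + $329.61 + $91.91 = $4,128.51
Net pay = $11,813.52 − $4,128.51 = $7,685.01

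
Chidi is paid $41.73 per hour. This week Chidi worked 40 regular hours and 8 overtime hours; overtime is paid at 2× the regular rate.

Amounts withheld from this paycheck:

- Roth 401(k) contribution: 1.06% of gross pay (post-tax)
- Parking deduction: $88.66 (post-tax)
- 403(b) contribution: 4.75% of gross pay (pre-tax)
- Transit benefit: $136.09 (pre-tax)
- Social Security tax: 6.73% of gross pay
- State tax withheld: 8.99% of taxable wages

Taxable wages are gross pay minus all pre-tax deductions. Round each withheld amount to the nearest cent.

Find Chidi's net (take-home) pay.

$1,631.22

Regular pay: 40 × $41.73 = $1,669.20
Overtime pay: 8 × $41.73 × 2 = $667.68
Gross pay = $1,669.20 + $667.68 = $2,336.88
Transit benefit: $136.09
403(b) contribution: $2,336.88 × 0.0475 = $111.00
Pre-tax total = $136.09 + $111.00 = $247.09
Taxable wages = $2,336.88 − $247.09 = $2,089.79
State tax withheld: $2,089.79 × 0.0899 = $187.87
Social Security tax: $2,336.88 × 0.0673 = $157.27
Parking deduction: $88.66
Roth 401(k) contribution: $2,336.88 × 0.0106 = $24.77
Total deductions = $136.09 + $111.00 + $187.87 + $157.27 + $88.66 + $24.77 = $705.66
Net pay = $2,336.88 − $705.66 = $1,631.22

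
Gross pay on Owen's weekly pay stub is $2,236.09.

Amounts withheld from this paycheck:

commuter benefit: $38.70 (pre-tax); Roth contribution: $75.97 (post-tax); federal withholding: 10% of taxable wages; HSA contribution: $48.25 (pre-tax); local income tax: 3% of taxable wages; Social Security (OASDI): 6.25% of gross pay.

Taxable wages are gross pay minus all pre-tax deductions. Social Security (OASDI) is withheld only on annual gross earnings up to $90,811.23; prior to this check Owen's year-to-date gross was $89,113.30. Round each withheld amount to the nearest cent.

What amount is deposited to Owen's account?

$1,687.67

Commuter benefit: $38.70
HSA contribution: $48.25
Pre-tax total = $38.70 + $48.25 = $86.95
Taxable wages = $2,236.09 − $86.95 = $2,149.14
Federal withholding: $2,149.14 × 0.1 = $214.91
Local income tax: $2,149.14 × 0.03 = $64.47
Social Security (OASDI): only $90,811.23 − $89,113.30 = $1,697.93 of this check is subject → $1,697.93 × 0.0625 = $106.12
Roth contribution: $75.97
Total deductions = $38.70 + $48.25 + $214.91 + $64.47 + $106.12 + $75.97 = $548.42
Net pay = $2,236.09 − $548.42 = $1,687.67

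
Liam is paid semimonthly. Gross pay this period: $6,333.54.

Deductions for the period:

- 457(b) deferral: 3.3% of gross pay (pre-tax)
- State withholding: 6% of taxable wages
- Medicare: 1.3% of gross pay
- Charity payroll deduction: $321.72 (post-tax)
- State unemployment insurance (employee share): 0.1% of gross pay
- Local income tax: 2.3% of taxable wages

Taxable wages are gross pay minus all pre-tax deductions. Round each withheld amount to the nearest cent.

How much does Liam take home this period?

457(b) deferral: $6,333.54 × 0.033 = $209.01
Taxable wages = $6,333.54 − $209.01 = $6,124.53
Local income tax: $6,124.53 × 0.023 = $140.86
State withholding: $6,124.53 × 0.06 = $367.47
State unemployment insurance (employee share): $6,333.54 × 0.001 = $6.33
Medicare: $6,333.54 × 0.013 = $82.34
Charity payroll deduction: $321.72
Total deductions = $209.01 + $140.86 + $367.47 + $6.33 + $82.34 + $321.72 = $1,127.73
Net pay = $6,333.54 − $1,127.73 = $5,205.81

$5,205.81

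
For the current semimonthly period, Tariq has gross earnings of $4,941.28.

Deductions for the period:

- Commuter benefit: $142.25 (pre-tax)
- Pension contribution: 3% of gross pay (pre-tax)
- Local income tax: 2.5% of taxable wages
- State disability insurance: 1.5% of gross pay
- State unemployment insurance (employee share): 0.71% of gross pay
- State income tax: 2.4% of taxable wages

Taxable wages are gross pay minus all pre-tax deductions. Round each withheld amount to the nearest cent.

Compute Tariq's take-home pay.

$4,313.70

Pension contribution: $4,941.28 × 0.03 = $148.24
Commuter benefit: $142.25
Pre-tax total = $148.24 + $142.25 = $290.49
Taxable wages = $4,941.28 − $290.49 = $4,650.79
State income tax: $4,650.79 × 0.024 = $111.62
Local income tax: $4,650.79 × 0.025 = $116.27
State unemployment insurance (employee share): $4,941.28 × 0.0071 = $35.08
State disability insurance: $4,941.28 × 0.015 = $74.12
Total deductions = $148.24 + $142.25 + $111.62 + $116.27 + $35.08 + $74.12 = $627.58
Net pay = $4,941.28 − $627.58 = $4,313.70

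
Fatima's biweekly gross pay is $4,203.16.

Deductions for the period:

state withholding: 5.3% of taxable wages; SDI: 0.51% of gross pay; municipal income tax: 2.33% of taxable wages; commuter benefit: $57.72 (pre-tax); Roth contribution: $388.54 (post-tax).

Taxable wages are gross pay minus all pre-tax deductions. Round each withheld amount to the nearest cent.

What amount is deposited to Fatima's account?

$3,419.16

Commuter benefit: $57.72
Taxable wages = $4,203.16 − $57.72 = $4,145.44
Municipal income tax: $4,145.44 × 0.0233 = $96.59
State withholding: $4,145.44 × 0.053 = $219.71
SDI: $4,203.16 × 0.0051 = $21.44
Roth contribution: $388.54
Total deductions = $57.72 + $96.59 + $219.71 + $21.44 + $388.54 = $784.00
Net pay = $4,203.16 − $784.00 = $3,419.16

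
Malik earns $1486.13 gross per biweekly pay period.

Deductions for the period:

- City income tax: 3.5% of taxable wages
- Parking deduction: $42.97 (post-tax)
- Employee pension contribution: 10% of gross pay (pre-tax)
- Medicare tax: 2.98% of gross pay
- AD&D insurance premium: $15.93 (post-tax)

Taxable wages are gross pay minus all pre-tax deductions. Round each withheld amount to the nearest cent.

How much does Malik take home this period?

Employee pension contribution: $1486.13 × 0.1 = $148.61
Taxable wages = $1486.13 − $148.61 = $1337.52
City income tax: $1337.52 × 0.035 = $46.81
Medicare tax: $1486.13 × 0.0298 = $44.29
Parking deduction: $42.97
AD&D insurance premium: $15.93
Total deductions = $148.61 + $46.81 + $44.29 + $42.97 + $15.93 = $298.61
Net pay = $1486.13 − $298.61 = $1187.52

$1187.52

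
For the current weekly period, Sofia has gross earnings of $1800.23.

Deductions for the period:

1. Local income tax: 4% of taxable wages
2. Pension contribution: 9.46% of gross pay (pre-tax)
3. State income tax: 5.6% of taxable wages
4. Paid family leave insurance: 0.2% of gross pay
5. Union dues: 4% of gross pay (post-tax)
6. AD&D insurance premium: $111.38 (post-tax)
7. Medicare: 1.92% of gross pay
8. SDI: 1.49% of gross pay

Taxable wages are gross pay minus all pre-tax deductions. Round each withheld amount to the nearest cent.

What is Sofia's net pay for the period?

$1225.08

Pension contribution: $1800.23 × 0.0946 = $170.30
Taxable wages = $1800.23 − $170.30 = $1629.93
State income tax: $1629.93 × 0.056 = $91.28
Local income tax: $1629.93 × 0.04 = $65.20
Paid family leave insurance: $1800.23 × 0.002 = $3.60
Medicare: $1800.23 × 0.0192 = $34.56
SDI: $1800.23 × 0.0149 = $26.82
AD&D insurance premium: $111.38
Union dues: $1800.23 × 0.04 = $72.01
Total deductions = $170.30 + $91.28 + $65.20 + $3.60 + $34.56 + $26.82 + $111.38 + $72.01 = $575.15
Net pay = $1800.23 − $575.15 = $1225.08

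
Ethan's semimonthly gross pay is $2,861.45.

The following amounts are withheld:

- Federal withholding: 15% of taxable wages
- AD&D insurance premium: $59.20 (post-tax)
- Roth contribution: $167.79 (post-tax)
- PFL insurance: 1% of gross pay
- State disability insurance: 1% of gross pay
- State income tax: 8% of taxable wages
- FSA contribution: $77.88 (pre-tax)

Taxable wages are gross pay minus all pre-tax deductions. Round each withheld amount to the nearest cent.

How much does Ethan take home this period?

$1,859.13

FSA contribution: $77.88
Taxable wages = $2,861.45 − $77.88 = $2,783.57
State income tax: $2,783.57 × 0.08 = $222.69
Federal withholding: $2,783.57 × 0.15 = $417.54
PFL insurance: $2,861.45 × 0.01 = $28.61
State disability insurance: $2,861.45 × 0.01 = $28.61
AD&D insurance premium: $59.20
Roth contribution: $167.79
Total deductions = $77.88 + $222.69 + $417.54 + $28.61 + $28.61 + $59.20 + $167.79 = $1,002.32
Net pay = $2,861.45 − $1,002.32 = $1,859.13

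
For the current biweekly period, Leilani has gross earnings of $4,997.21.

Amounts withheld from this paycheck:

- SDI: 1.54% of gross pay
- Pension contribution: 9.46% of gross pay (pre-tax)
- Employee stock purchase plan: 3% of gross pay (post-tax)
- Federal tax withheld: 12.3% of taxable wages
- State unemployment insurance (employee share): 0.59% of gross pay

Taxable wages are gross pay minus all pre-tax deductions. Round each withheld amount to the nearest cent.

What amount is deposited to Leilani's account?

Pension contribution: $4,997.21 × 0.0946 = $472.74
Taxable wages = $4,997.21 − $472.74 = $4,524.47
Federal tax withheld: $4,524.47 × 0.123 = $556.51
SDI: $4,997.21 × 0.0154 = $76.96
State unemployment insurance (employee share): $4,997.21 × 0.0059 = $29.48
Employee stock purchase plan: $4,997.21 × 0.03 = $149.92
Total deductions = $472.74 + $556.51 + $76.96 + $29.48 + $149.92 = $1,285.61
Net pay = $4,997.21 − $1,285.61 = $3,711.60

$3,711.60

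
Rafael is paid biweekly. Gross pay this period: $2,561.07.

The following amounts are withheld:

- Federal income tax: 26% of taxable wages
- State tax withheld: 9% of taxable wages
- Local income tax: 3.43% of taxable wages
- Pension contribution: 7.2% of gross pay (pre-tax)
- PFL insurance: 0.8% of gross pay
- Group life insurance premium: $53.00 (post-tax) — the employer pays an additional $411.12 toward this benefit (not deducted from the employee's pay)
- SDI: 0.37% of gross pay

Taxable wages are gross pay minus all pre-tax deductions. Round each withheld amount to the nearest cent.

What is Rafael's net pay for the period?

Pension contribution: $2,561.07 × 0.072 = $184.40
Taxable wages = $2,561.07 − $184.40 = $2,376.67
Federal income tax: $2,376.67 × 0.26 = $617.93
Local income tax: $2,376.67 × 0.0343 = $81.52
State tax withheld: $2,376.67 × 0.09 = $213.90
PFL insurance: $2,561.07 × 0.008 = $20.49
SDI: $2,561.07 × 0.0037 = $9.48
Group life insurance premium: $53.00
(Employer's $411.12 toward group life insurance premium is not withheld from the employee.)
Total deductions = $184.40 + $617.93 + $81.52 + $213.90 + $20.49 + $9.48 + $53.00 = $1,180.72
Net pay = $2,561.07 − $1,180.72 = $1,380.35

$1,380.35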